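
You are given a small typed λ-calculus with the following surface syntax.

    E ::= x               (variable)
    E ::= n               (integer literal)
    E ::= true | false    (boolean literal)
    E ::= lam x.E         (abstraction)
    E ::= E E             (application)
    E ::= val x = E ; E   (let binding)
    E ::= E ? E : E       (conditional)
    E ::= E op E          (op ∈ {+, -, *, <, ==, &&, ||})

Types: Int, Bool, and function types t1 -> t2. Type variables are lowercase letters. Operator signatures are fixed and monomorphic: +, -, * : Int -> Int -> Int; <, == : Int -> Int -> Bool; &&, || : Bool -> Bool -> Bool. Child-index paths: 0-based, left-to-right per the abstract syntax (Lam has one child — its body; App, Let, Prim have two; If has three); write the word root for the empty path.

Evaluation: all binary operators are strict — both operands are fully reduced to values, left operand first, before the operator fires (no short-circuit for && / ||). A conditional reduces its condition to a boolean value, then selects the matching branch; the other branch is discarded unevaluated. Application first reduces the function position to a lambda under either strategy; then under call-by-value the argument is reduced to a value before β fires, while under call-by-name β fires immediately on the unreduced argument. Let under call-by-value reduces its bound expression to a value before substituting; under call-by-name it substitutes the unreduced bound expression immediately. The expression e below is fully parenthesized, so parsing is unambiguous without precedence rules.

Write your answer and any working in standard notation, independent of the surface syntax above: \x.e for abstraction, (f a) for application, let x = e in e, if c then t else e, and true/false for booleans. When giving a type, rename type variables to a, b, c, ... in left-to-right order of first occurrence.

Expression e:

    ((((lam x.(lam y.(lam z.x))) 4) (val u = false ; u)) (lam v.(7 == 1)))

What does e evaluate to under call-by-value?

Answer: 4

Trace:
step 0: ((((\x.(\y.(\z.x))) 4) (let u = false in u)) (\v.(7 == 1)))
step 1: [beta@0.0] (((\y.(\z.4)) (let u = false in u)) (\v.(7 == 1)))
step 2: [let@0.1] (((\y.(\z.4)) false) (\v.(7 == 1)))
step 3: [beta@0] ((\z.4) (\v.(7 == 1)))
step 4: [beta@root] 4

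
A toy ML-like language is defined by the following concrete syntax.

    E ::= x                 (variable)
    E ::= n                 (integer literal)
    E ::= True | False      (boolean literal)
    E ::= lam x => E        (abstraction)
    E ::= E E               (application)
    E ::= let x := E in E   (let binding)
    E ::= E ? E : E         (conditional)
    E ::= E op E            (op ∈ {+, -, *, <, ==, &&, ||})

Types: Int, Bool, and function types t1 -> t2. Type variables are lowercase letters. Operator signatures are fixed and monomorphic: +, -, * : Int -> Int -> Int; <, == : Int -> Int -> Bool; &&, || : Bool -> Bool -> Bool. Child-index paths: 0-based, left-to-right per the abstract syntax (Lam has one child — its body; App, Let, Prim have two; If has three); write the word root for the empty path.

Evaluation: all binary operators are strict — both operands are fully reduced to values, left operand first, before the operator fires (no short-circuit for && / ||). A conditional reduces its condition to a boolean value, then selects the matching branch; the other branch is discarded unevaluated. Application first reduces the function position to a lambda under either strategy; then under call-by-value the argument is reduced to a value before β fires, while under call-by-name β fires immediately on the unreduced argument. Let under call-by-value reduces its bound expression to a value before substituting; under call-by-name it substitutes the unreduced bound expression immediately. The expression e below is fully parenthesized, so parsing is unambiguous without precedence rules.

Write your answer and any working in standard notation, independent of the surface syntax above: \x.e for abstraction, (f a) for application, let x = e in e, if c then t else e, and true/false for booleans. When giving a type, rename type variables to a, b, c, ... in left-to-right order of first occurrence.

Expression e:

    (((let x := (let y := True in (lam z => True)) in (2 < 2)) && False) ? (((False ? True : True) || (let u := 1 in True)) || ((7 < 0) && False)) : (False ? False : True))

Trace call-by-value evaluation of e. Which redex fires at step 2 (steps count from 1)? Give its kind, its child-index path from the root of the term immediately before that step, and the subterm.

Answer: let at 0.0 : (let x = (\z.true) in (2 < 2))

Trace:
step 0: (if ((let x = (let y = true in (\z.true)) in (2 < 2)) && false) then (((if false then true else true) || (let u = 1 in true)) || ((7 < 0) && false)) else (if false then false else true))
step 1: [let@0.0.0] (if ((let x = (\z.true) in (2 < 2)) && false) then (((if false then true else true) || (let u = 1 in true)) || ((7 < 0) && false)) else (if false then false else true))
step 2: [let@0.0] (if ((2 < 2) && false) then (((if false then true else true) || (let u = 1 in true)) || ((7 < 0) && false)) else (if false then false else true))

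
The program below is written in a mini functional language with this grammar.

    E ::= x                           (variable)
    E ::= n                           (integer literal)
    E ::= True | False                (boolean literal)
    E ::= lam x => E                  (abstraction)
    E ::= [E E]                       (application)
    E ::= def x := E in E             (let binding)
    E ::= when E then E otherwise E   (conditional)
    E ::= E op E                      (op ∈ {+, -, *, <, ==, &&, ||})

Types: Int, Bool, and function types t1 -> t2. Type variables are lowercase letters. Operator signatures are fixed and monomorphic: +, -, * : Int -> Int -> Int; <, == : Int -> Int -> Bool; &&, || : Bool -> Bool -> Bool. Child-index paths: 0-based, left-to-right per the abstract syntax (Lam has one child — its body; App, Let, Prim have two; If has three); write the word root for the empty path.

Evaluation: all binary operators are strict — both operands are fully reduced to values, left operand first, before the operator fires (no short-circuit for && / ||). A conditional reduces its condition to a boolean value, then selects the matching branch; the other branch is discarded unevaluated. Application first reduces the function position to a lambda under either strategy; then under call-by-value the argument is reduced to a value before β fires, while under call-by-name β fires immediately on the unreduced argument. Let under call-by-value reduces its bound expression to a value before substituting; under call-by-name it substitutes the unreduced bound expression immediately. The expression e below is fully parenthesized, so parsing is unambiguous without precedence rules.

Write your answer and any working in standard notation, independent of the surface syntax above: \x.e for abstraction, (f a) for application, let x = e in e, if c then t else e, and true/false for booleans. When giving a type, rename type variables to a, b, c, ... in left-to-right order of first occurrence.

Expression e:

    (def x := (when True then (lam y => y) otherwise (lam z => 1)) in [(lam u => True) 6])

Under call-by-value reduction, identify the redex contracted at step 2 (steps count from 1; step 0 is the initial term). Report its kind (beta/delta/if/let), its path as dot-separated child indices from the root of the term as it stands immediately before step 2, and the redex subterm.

Answer: let at root : (let x = (\y.y) in ((\u.true) 6))

Working:
step 0: (let x = (if true then (\y.y) else (\z.1)) in ((\u.true) 6))
step 1: [if@0] (let x = (\y.y) in ((\u.true) 6))
step 2: [let@root] ((\u.true) 6)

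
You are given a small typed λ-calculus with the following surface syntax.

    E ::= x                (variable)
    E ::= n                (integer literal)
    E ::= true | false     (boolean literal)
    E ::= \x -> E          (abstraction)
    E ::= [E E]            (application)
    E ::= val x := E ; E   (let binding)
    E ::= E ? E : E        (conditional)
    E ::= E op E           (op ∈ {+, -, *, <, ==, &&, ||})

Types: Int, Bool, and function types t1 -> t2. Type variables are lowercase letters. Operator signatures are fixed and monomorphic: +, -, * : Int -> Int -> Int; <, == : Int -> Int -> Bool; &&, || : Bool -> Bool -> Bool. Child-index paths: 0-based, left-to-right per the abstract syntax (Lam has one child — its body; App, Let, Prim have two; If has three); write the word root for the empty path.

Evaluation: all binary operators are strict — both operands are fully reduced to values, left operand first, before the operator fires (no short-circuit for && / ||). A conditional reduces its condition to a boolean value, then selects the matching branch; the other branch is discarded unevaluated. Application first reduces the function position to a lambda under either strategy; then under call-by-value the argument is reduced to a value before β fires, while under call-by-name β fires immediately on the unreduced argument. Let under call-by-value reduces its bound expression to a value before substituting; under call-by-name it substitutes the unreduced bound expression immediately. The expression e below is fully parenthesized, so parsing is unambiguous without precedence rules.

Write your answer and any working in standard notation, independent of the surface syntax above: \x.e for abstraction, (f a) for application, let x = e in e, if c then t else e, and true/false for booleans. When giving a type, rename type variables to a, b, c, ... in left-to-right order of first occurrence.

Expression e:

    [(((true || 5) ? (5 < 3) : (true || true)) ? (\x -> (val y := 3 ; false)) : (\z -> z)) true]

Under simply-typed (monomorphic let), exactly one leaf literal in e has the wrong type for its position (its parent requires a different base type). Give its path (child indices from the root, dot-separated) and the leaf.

Working:
  unify Bool ~ Bool
  unify Int ~ Bool
  FAIL: mismatch Int ~ Bool

Answer: 0.0.0.1 : 5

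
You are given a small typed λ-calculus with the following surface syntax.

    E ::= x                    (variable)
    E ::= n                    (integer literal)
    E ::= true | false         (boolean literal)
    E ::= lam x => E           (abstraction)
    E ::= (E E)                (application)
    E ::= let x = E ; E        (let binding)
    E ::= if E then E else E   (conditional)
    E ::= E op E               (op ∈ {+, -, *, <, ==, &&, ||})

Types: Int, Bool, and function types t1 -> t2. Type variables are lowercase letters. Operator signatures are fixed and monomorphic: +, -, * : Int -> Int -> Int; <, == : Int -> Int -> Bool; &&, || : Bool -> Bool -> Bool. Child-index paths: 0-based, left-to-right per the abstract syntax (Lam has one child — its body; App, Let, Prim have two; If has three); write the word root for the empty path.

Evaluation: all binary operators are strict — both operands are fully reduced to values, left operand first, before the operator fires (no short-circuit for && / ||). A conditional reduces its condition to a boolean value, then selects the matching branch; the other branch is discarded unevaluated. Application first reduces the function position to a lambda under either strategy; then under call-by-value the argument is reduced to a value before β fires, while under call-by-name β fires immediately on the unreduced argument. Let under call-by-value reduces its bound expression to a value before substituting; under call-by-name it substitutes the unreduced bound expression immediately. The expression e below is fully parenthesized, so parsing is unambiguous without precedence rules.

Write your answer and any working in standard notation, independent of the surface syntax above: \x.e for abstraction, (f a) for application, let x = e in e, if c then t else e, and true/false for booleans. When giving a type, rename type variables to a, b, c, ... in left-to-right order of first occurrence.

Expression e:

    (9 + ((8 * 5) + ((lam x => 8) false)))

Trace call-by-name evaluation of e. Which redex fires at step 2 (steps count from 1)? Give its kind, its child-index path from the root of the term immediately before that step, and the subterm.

Derivation:
step 0: (9 + ((8 * 5) + ((\x.8) false)))
step 1: [delta@1.0] (9 + (40 + ((\x.8) false)))
step 2: [beta@1.1] (9 + (40 + 8))

Answer: beta at 1.1 : ((\x.8) false)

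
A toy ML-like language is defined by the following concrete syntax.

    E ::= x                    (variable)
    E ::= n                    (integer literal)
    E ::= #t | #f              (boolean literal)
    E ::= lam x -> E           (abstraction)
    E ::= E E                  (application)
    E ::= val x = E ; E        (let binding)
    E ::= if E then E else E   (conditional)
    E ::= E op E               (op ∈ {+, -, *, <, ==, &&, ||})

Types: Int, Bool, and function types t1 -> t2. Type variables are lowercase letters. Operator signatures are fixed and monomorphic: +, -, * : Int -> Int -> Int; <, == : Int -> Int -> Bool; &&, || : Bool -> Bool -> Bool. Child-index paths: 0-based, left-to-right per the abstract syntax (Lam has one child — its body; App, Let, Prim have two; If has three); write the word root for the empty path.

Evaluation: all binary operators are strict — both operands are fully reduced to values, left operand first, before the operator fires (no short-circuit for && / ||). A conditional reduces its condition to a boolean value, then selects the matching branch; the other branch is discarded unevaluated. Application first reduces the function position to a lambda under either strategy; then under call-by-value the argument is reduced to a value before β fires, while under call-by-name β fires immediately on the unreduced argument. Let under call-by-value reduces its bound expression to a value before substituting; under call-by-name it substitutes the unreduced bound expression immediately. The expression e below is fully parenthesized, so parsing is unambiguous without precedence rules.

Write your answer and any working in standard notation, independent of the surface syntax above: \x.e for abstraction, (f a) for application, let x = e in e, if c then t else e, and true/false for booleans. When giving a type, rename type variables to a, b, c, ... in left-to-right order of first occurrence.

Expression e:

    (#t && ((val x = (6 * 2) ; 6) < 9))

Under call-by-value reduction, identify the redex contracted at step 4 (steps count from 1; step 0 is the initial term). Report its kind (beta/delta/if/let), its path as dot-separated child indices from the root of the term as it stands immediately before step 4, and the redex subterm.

Trace:
step 0: (true && ((let x = (6 * 2) in 6) < 9))
step 1: [delta@1.0.0] (true && ((let x = 12 in 6) < 9))
step 2: [let@1.0] (true && (6 < 9))
step 3: [delta@1] (true && true)
step 4: [delta@root] true

Answer: delta at root : (true && true)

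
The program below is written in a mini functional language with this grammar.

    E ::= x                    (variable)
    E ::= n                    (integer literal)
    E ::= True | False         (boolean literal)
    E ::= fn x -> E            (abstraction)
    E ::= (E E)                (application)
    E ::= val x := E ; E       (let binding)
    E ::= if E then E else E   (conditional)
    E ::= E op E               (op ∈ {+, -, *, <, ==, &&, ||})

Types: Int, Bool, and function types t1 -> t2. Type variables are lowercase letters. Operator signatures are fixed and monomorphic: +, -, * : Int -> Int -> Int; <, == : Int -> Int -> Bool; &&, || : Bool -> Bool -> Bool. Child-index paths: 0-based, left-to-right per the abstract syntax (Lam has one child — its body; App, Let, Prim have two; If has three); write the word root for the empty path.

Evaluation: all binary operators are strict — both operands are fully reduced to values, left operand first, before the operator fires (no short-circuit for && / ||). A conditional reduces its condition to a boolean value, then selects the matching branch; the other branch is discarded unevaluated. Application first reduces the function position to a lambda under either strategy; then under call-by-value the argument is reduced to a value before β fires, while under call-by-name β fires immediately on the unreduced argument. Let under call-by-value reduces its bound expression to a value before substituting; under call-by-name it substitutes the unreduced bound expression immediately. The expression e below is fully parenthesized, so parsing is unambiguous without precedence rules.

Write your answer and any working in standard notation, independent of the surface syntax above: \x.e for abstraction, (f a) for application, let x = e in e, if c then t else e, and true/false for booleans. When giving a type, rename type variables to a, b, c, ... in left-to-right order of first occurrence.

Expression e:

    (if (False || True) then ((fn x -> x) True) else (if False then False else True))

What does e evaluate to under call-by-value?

Answer: true

Derivation:
step 0: (if (false || true) then ((\x.x) true) else (if false then false else true))
step 1: [delta@0] (if true then ((\x.x) true) else (if false then false else true))
step 2: [if@root] ((\x.x) true)
step 3: [beta@root] true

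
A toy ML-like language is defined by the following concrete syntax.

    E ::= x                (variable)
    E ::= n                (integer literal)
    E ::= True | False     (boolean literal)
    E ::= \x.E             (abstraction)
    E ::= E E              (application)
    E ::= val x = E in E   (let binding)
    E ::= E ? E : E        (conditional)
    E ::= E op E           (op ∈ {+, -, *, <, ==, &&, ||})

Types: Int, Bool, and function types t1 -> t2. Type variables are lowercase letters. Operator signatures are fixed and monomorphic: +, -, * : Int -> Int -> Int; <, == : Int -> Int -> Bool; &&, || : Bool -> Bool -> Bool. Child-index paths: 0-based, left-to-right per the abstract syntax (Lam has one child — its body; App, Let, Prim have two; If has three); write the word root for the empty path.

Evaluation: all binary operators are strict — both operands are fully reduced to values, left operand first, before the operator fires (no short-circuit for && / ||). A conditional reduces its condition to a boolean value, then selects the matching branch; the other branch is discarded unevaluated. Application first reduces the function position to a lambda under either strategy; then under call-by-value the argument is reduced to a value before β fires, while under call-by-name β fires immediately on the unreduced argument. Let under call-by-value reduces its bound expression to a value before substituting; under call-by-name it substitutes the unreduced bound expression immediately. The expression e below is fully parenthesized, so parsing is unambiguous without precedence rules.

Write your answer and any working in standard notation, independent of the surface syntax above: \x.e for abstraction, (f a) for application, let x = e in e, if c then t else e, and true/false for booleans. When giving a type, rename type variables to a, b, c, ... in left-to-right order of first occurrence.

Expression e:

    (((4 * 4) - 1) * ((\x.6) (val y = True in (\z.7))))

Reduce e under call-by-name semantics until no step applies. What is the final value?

Derivation:
step 0: (((4 * 4) - 1) * ((\x.6) (let y = true in (\z.7))))
step 1: [delta@0.0] ((16 - 1) * ((\x.6) (let y = true in (\z.7))))
step 2: [delta@0] (15 * ((\x.6) (let y = true in (\z.7))))
step 3: [beta@1] (15 * 6)
step 4: [delta@root] 90

Answer: 90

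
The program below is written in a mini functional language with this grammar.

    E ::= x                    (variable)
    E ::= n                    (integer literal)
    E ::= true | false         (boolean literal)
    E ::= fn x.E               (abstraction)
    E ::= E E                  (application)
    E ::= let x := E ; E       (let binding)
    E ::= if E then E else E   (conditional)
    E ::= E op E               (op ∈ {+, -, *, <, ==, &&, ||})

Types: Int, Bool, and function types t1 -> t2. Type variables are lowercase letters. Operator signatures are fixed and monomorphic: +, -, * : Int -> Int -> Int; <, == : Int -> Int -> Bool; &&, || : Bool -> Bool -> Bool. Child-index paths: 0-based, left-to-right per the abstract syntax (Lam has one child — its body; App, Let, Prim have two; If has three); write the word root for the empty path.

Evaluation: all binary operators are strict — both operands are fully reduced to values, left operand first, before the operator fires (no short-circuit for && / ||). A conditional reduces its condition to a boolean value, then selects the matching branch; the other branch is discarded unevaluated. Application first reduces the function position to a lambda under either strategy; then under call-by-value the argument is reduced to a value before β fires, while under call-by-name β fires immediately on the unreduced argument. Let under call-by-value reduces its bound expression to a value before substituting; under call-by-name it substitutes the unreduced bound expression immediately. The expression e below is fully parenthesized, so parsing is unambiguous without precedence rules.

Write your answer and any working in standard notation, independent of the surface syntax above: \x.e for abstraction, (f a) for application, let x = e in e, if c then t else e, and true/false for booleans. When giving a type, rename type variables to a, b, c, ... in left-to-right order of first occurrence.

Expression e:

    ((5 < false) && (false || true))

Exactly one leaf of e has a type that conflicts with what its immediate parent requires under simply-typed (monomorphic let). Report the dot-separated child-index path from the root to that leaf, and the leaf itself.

Working:
  unify Int ~ Int
  unify Bool ~ Int
  FAIL: mismatch Bool ~ Int

Answer: 0.1 : false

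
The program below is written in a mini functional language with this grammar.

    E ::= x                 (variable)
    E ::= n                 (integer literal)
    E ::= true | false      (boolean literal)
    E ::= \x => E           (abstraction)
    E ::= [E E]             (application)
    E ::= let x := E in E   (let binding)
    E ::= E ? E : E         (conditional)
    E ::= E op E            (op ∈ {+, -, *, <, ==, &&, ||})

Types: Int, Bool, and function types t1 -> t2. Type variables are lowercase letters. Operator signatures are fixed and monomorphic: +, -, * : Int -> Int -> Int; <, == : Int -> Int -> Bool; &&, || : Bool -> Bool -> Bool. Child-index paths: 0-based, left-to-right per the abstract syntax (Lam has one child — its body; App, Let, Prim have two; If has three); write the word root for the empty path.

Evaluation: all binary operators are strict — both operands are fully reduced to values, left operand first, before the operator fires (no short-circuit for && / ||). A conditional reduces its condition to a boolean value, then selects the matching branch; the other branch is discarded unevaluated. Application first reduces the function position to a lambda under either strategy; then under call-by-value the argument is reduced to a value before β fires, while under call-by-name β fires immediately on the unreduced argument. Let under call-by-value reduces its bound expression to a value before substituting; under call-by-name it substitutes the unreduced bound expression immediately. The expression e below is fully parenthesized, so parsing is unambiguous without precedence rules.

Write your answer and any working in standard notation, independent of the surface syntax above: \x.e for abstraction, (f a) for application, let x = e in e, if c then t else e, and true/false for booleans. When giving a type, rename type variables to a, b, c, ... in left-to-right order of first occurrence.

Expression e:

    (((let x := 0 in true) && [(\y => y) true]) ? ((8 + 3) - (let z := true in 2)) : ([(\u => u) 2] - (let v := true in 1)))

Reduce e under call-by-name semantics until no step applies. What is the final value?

Derivation:
step 0: (if ((let x = 0 in true) && ((\y.y) true)) then ((8 + 3) - (let z = true in 2)) else (((\u.u) 2) - (let v = true in 1)))
step 1: [let@0.0] (if (true && ((\y.y) true)) then ((8 + 3) - (let z = true in 2)) else (((\u.u) 2) - (let v = true in 1)))
step 2: [beta@0.1] (if (true && true) then ((8 + 3) - (let z = true in 2)) else (((\u.u) 2) - (let v = true in 1)))
step 3: [delta@0] (if true then ((8 + 3) - (let z = true in 2)) else (((\u.u) 2) - (let v = true in 1)))
step 4: [if@root] ((8 + 3) - (let z = true in 2))
step 5: [delta@0] (11 - (let z = true in 2))
step 6: [let@1] (11 - 2)
step 7: [delta@root] 9

Answer: 9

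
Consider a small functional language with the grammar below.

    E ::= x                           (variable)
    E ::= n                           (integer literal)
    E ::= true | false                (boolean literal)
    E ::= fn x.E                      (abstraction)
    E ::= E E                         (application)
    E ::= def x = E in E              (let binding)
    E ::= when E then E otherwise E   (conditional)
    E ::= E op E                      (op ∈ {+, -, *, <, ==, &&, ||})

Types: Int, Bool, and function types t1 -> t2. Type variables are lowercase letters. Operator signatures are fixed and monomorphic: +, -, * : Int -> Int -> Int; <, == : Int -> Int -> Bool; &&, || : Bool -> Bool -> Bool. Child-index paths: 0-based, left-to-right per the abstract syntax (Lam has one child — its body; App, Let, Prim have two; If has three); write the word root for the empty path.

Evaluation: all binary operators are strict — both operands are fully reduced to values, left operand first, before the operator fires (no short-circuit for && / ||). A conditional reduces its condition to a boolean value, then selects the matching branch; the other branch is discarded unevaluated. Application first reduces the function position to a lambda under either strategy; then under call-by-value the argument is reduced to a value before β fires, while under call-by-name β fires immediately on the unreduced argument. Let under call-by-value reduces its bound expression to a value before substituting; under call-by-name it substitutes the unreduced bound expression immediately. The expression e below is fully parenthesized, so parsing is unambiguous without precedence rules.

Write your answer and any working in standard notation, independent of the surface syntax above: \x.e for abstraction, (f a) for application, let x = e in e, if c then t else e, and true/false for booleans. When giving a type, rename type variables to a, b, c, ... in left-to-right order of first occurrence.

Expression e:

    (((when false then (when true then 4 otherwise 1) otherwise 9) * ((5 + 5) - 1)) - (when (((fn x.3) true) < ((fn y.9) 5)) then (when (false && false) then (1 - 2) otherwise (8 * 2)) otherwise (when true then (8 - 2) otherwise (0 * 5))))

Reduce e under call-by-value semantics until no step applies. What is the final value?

Derivation:
step 0: (((if false then (if true then 4 else 1) else 9) * ((5 + 5) - 1)) - (if (((\x.3) true) < ((\y.9) 5)) then (if (false && false) then (1 - 2) else (8 * 2)) else (if true then (8 - 2) else (0 * 5))))
step 1: [if@0.0] ((9 * ((5 + 5) - 1)) - (if (((\x.3) true) < ((\y.9) 5)) then (if (false && false) then (1 - 2) else (8 * 2)) else (if true then (8 - 2) else (0 * 5))))
step 2: [delta@0.1.0] ((9 * (10 - 1)) - (if (((\x.3) true) < ((\y.9) 5)) then (if (false && false) then (1 - 2) else (8 * 2)) else (if true then (8 - 2) else (0 * 5))))
step 3: [delta@0.1] ((9 * 9) - (if (((\x.3) true) < ((\y.9) 5)) then (if (false && false) then (1 - 2) else (8 * 2)) else (if true then (8 - 2) else (0 * 5))))
step 4: [delta@0] (81 - (if (((\x.3) true) < ((\y.9) 5)) then (if (false && false) then (1 - 2) else (8 * 2)) else (if true then (8 - 2) else (0 * 5))))
step 5: [beta@1.0.0] (81 - (if (3 < ((\y.9) 5)) then (if (false && false) then (1 - 2) else (8 * 2)) else (if true then (8 - 2) else (0 * 5))))
step 6: [beta@1.0.1] (81 - (if (3 < 9) then (if (false && false) then (1 - 2) else (8 * 2)) else (if true then (8 - 2) else (0 * 5))))
step 7: [delta@1.0] (81 - (if true then (if (false && false) then (1 - 2) else (8 * 2)) else (if true then (8 - 2) else (0 * 5))))
step 8: [if@1] (81 - (if (false && false) then (1 - 2) else (8 * 2)))
step 9: [delta@1.0] (81 - (if false then (1 - 2) else (8 * 2)))
step 10: [if@1] (81 - (8 * 2))
step 11: [delta@1] (81 - 16)
step 12: [delta@root] 65

Answer: 65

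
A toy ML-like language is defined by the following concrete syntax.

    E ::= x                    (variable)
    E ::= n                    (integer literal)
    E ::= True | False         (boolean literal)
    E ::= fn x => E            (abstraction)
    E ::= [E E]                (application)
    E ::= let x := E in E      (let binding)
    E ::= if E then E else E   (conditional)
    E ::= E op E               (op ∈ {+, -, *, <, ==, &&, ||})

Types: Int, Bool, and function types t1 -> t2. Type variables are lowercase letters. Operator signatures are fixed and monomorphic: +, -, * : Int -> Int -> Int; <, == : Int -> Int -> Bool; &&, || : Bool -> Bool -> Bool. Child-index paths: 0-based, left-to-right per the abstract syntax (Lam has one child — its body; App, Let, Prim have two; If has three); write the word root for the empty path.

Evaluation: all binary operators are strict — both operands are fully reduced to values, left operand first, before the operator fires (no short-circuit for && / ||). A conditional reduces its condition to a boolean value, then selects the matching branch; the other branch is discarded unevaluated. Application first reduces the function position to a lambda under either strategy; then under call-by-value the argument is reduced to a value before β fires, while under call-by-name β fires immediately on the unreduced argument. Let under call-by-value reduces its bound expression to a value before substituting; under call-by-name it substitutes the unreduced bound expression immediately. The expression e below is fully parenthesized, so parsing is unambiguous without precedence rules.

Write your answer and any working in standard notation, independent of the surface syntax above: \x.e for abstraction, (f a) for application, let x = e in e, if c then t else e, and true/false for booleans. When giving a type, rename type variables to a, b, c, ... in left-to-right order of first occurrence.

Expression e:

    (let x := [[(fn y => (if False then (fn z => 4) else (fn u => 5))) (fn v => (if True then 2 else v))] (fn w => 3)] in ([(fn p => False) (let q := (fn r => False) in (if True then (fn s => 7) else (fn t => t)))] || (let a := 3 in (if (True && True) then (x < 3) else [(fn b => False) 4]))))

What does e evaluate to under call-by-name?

Answer: false

Working:
step 0: (let x = (((\y.(if false then (\z.4) else (\u.5))) (\v.(if true then 2 else v))) (\w.3)) in (((\p.false) (let q = (\r.false) in (if true then (\s.7) else (\t.t)))) || (let a = 3 in (if (true && true) then (x < 3) else ((\b.false) 4)))))
step 1: [let@root] (((\p.false) (let q = (\r.false) in (if true then (\s.7) else (\t.t)))) || (let a = 3 in (if (true && true) then ((((\y.(if false then (\z.4) else (\u.5))) (\v.(if true then 2 else v))) (\w.3)) < 3) else ((\b.false) 4))))
step 2: [beta@0] (false || (let a = 3 in (if (true && true) then ((((\y.(if false then (\z.4) else (\u.5))) (\v.(if true then 2 else v))) (\w.3)) < 3) else ((\b.false) 4))))
step 3: [let@1] (false || (if (true && true) then ((((\y.(if false then (\z.4) else (\u.5))) (\v.(if true then 2 else v))) (\w.3)) < 3) else ((\b.false) 4)))
step 4: [delta@1.0] (false || (if true then ((((\y.(if false then (\z.4) else (\u.5))) (\v.(if true then 2 else v))) (\w.3)) < 3) else ((\b.false) 4)))
step 5: [if@1] (false || ((((\y.(if false then (\z.4) else (\u.5))) (\v.(if true then 2 else v))) (\w.3)) < 3))
step 6: [beta@1.0.0] (false || (((if false then (\z.4) else (\u.5)) (\w.3)) < 3))
step 7: [if@1.0.0] (false || (((\u.5) (\w.3)) < 3))
step 8: [beta@1.0] (false || (5 < 3))
step 9: [delta@1] (false || false)
step 10: [delta@root] false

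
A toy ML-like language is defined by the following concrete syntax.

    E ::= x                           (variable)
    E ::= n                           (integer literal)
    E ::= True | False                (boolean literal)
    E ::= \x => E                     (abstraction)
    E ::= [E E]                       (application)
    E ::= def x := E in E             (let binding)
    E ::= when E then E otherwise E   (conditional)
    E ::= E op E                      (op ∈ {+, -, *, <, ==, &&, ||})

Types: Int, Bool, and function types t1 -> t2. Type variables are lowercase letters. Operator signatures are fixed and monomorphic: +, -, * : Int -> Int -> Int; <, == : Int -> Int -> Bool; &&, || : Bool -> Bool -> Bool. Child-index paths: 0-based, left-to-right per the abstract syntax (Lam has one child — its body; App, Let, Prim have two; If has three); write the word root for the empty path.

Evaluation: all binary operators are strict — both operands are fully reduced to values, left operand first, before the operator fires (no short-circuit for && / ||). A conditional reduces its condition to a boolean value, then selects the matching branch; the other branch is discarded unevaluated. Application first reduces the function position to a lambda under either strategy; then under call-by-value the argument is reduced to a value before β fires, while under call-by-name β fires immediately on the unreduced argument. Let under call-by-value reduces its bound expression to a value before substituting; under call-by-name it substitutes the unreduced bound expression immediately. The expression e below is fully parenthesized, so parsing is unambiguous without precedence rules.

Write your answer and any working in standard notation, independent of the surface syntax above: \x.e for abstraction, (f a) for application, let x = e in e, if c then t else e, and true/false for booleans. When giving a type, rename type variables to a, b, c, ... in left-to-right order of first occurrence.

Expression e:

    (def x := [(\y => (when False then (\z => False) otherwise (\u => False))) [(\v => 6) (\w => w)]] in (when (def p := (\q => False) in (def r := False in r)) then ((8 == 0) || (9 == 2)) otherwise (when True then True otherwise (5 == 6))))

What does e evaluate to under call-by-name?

Answer: true

Derivation:
step 0: (let x = ((\y.(if false then (\z.false) else (\u.false))) ((\v.6) (\w.w))) in (if (let p = (\q.false) in (let r = false in r)) then ((8 == 0) || (9 == 2)) else (if true then true else (5 == 6))))
step 1: [let@root] (if (let p = (\q.false) in (let r = false in r)) then ((8 == 0) || (9 == 2)) else (if true then true else (5 == 6)))
step 2: [let@0] (if (let r = false in r) then ((8 == 0) || (9 == 2)) else (if true then true else (5 == 6)))
step 3: [let@0] (if false then ((8 == 0) || (9 == 2)) else (if true then true else (5 == 6)))
step 4: [if@root] (if true then true else (5 == 6))
step 5: [if@root] true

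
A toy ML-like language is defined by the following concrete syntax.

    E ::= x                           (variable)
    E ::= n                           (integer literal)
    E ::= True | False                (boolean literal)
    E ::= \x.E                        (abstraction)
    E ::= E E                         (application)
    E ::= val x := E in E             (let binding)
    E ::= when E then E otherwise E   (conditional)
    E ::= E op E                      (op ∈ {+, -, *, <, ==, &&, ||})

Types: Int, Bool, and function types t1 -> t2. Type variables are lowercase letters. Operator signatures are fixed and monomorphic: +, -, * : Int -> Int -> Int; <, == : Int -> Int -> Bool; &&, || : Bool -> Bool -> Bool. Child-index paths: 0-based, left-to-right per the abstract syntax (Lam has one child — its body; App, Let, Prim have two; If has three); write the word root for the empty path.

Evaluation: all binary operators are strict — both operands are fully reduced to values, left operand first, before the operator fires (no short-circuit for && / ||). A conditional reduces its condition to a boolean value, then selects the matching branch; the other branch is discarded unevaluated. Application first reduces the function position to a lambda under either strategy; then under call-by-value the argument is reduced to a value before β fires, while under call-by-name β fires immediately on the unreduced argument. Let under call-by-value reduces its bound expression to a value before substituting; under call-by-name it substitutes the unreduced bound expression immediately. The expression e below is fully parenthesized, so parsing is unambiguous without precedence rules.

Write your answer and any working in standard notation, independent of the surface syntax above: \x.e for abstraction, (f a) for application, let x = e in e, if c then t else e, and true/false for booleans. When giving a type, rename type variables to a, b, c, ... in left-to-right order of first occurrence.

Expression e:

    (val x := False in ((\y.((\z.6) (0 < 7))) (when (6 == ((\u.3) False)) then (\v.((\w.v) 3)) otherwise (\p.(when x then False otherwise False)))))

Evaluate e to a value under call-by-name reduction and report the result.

Answer: 6

Derivation:
step 0: (let x = false in ((\y.((\z.6) (0 < 7))) (if (6 == ((\u.3) false)) then (\v.((\w.v) 3)) else (\p.(if x then false else false)))))
step 1: [let@root] ((\y.((\z.6) (0 < 7))) (if (6 == ((\u.3) false)) then (\v.((\w.v) 3)) else (\p.(if false then false else false))))
step 2: [beta@root] ((\z.6) (0 < 7))
step 3: [beta@root] 6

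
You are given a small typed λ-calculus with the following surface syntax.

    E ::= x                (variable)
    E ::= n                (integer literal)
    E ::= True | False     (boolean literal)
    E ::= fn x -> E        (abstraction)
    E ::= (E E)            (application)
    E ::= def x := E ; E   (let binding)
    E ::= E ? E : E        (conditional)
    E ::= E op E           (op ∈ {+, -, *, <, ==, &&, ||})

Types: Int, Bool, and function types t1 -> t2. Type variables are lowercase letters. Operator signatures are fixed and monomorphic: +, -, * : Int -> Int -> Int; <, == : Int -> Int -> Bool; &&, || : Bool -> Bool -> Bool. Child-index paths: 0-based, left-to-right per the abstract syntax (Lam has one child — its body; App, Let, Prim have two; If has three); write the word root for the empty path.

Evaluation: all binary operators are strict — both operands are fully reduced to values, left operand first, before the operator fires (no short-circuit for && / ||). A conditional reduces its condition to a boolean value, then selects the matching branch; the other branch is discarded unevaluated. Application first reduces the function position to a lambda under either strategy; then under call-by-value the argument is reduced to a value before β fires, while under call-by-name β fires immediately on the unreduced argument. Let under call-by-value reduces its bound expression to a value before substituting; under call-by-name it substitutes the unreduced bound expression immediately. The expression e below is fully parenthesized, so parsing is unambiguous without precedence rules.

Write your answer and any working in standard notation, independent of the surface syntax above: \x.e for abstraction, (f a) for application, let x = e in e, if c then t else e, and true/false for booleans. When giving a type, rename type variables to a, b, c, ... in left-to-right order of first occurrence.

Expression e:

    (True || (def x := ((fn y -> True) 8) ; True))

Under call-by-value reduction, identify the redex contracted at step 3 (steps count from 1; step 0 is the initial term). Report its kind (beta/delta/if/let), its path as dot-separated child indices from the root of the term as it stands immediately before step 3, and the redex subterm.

Answer: delta at root : (true || true)

Working:
step 0: (true || (let x = ((\y.true) 8) in true))
step 1: [beta@1.0] (true || (let x = true in true))
step 2: [let@1] (true || true)
step 3: [delta@root] true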